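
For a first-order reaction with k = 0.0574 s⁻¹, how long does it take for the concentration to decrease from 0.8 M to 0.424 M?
11.06 s

From ln[A] = ln[A]₀ - k·t: t = ln([A]₀/[A])/k = ln(0.8/0.424)/0.0574 = ln(1.8868)/0.0574 = 0.6349/0.0574 = 11.06 s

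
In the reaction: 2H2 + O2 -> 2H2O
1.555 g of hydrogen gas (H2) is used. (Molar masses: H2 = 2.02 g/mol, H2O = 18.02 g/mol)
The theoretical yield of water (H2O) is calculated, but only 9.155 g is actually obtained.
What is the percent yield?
Moles of H2 = 1.555 g ÷ 2.02 g/mol = 0.769802 mol
Mole ratio: 2 mol H2O / 2 mol H2
Moles of H2O = 0.769802 × (2/2) = 0.769802 mol
Theoretical yield = 0.769802 mol × 18.02 g/mol = 13.872 g
Actual yield = 9.155 g
Percent yield = (9.155 / 13.872) × 100% = 66.0%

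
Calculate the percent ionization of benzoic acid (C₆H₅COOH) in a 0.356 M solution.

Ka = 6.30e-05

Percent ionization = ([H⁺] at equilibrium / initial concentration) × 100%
Percent ionization = 1.32%

Let x = [H⁺]. Ka = x²/(C - x) ⇒ x² + (6.30e-05)x - (6.30e-05)(0.356) = 0. x = 4.7044e-03. Percent = (4.7044e-03/0.356) × 100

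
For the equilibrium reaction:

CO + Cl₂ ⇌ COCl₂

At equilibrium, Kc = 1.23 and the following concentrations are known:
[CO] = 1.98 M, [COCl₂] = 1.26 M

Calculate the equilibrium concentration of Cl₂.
[Cl₂] = 0.5174 M

Kc = ([COCl₂]) / ([CO] × [Cl₂]) = 1.23
[Cl₂]^1 = (product terms)/(Kc · other reactant terms) = 1.26 / (1.23 · 1.98) = 0.51737
[Cl₂] = 0.5174 M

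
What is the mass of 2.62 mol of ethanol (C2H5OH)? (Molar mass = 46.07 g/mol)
Mass = 2.62 mol × 46.07 g/mol = 120.7 g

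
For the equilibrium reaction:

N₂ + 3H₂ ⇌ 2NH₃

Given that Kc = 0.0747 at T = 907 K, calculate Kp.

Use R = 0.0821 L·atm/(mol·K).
K_p = 1.35e-05

Δn = (moles gaseous products) − (moles gaseous reactants) = -2
T = 907 K; RT = 0.0821 × 907 = 74.4647
Kp = Kc·(RT)^Δn = 0.0747 × (74.4647)^-2 = 0.0747 × 0.000180343 = 1.35e-05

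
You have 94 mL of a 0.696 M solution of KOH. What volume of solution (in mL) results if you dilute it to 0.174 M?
Using M₁V₁ = M₂V₂:
0.696 × 94 = 0.174 × V₂
V₂ = (0.696 × 94) / 0.174 = 376 mL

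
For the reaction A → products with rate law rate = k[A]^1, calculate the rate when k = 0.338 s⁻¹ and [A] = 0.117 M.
0.03955 M/s

rate = k·[A]^1 = 0.338·(0.117)^1 = 0.338·0.117 = 0.03955 M/s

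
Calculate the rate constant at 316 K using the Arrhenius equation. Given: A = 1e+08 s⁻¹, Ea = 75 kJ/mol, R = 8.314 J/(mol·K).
4.00e-05 s⁻¹

k = A·exp(-Ea/(R·T)) = 1e+08·exp(-75000/(8.314·316)) = 1e+08·exp(-28.5472) = 1e+08·4.0003e-13 = 4.00e-05 s⁻¹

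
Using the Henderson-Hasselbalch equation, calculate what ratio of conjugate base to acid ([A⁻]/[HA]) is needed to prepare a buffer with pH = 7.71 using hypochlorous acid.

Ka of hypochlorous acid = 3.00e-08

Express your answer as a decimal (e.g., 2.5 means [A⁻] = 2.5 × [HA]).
[A⁻]/[HA] = 1.539

pKa = −log(3.00e-08) = 7.5229. pH = pKa + log([A⁻]/[HA]). 7.71 = 7.5229 + log(ratio). log(ratio) = 7.71 − 7.5229 = 0.1871. ratio = 10^(0.1871) = 1.539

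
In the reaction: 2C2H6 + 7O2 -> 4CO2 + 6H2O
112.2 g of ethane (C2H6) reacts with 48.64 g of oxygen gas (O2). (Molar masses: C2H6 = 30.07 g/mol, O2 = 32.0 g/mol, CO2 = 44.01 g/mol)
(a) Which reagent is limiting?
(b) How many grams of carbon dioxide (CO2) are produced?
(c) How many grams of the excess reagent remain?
(a) O2, (b) 38.23 g, (c) 99.14 g

Moles of C2H6 = 112.2 g ÷ 30.07 g/mol = 3.73129 mol
Moles of O2 = 48.64 g ÷ 32.0 g/mol = 1.52 mol
Moles ÷ coefficient: C2H6: 3.73129/2 = 1.866, O2: 1.52/7 = 0.2171
(a) O2 has the smaller value, so O2 is the limiting reagent.
(b) Moles of CO2 = 1.52 mol O2 × (4/7) = 0.868571 mol; mass = 0.868571 mol × 44.01 g/mol = 38.23 g
(c) C2H6 consumed = 1.52 × (2/7) = 0.434286 mol; remaining = 3.73129 − 0.434286 = 3.29701 mol; mass = 3.29701 mol × 30.07 g/mol = 99.14 g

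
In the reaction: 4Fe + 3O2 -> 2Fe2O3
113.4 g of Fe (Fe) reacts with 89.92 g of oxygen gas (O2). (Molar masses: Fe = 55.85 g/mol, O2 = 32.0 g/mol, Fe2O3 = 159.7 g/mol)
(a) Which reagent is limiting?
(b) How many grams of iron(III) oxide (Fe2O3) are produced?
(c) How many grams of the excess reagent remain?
(a) Fe, (b) 162.1 g, (c) 41.19 g

Moles of Fe = 113.4 g ÷ 55.85 g/mol = 2.03044 mol
Moles of O2 = 89.92 g ÷ 32.0 g/mol = 2.81 mol
Moles ÷ coefficient: Fe: 2.03044/4 = 0.5076, O2: 2.81/3 = 0.9367
(a) Fe has the smaller value, so Fe is the limiting reagent.
(b) Moles of Fe2O3 = 2.03044 mol Fe × (2/4) = 1.01522 mol; mass = 1.01522 mol × 159.7 g/mol = 162.1 g
(c) O2 consumed = 2.03044 × (3/4) = 1.52283 mol; remaining = 2.81 − 1.52283 = 1.28717 mol; mass = 1.28717 mol × 32.0 g/mol = 41.19 g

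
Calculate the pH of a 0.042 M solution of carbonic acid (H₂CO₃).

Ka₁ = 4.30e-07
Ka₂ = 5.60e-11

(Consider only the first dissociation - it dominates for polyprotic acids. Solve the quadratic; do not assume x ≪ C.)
pH = 3.87

x² + Ka₁·x − Ka₁·C = 0 with Ka₁ = 4.30e-07, C = 0.042.
x = (−Ka₁ + √(Ka₁² + 4·Ka₁·C))/2 = 1.3417e-04 M, so pH = 3.87.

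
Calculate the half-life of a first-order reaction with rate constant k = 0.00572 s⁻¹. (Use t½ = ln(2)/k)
121.18 s

t½ = ln(2)/k = 0.6931/0.00572 = 121.18 s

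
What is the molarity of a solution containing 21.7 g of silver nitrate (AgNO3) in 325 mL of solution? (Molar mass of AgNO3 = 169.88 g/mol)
Moles of AgNO3 = 21.7 g ÷ 169.88 g/mol = 0.127737 mol
Volume = 325 mL = 0.325 L
Molarity = 0.127737 mol ÷ 0.325 L = 0.393 M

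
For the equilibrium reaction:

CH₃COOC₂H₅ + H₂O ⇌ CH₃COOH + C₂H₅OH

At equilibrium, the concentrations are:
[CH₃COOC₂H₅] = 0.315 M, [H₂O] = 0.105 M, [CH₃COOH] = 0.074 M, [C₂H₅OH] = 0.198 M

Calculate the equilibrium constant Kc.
K_c = 0.4430

Kc = ([CH₃COOH] × [C₂H₅OH]) / ([CH₃COOC₂H₅] × [H₂O])
   = ((0.074)·(0.198)) / ((0.315)·(0.105))
   = 0.014652 / 0.033075 = 0.4430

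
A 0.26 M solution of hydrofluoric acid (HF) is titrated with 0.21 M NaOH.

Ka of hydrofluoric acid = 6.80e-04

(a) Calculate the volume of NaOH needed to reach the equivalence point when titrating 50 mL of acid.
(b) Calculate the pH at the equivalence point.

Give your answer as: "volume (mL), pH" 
V = 61.9 mL, pH = 8.12

(a) At equivalence: moles acid = moles base.
moles acid = 0.26 × 0.05 = 0.013 mol; V_NaOH = 0.013/0.21 = 0.0619 L = 61.9 mL.
(b) At equivalence, all acid → conjugate base A⁻ at [A⁻] = 0.013/0.1119 = 0.1162 M.
Kb = Kw/Ka = 1.0e-14/6.80e-04 = 1.471e-11; [OH⁻] = √(Kb·[A⁻]) = 1.307e-06; pOH = 5.88; pH = 14 − pOH = 8.12.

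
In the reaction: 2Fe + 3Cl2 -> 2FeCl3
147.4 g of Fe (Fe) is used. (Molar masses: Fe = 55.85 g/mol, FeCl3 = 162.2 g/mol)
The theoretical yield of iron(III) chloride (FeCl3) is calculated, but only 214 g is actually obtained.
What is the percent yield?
Moles of Fe = 147.4 g ÷ 55.85 g/mol = 2.63921 mol
Mole ratio: 2 mol FeCl3 / 2 mol Fe
Moles of FeCl3 = 2.63921 × (2/2) = 2.63921 mol
Theoretical yield = 2.63921 mol × 162.2 g/mol = 428.08 g
Actual yield = 214 g
Percent yield = (214 / 428.08) × 100% = 50.0%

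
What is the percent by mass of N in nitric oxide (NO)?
Mass of N in formula = 14.01 × 1 = 14.01 g/mol
Molar mass = 30.01 g/mol
% N = (14.01/30.01) × 100% = 46.68%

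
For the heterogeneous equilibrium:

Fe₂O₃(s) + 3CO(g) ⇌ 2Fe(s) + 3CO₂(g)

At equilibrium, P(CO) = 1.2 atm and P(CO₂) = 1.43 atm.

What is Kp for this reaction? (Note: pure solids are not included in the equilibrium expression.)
K_p = 1.692

Solids (Fe₂O₃, Fe) are excluded.
Kp = P(CO₂)³/P(CO)³ = (1.43)³/(1.2)³ = 2.924/1.728 = 1.692.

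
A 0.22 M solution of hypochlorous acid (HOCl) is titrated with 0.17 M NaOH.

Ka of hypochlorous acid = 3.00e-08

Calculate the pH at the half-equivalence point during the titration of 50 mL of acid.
pH = pKa = 7.52

At the half-equivalence point, [HA] = [A⁻], so by Henderson–Hasselbalch pH = pKa + log(1) = pKa.
pKa = −log(3.00e-08) = 7.52.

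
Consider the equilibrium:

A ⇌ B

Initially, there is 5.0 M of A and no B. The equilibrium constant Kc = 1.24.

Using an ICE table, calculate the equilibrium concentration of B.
[B] = 2.768 M

ICE: [A] = 5.0 − x, [B] = x.
Kc = x/(5.0 − x) = 1.24 ⇒ x = 1.24·5.0/(1 + 1.24) = 6.2/2.24 = 2.768.
[B] = x = 2.768 M.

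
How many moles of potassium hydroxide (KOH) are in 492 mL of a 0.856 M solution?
Moles = Molarity × Volume (L)
Moles = 0.856 M × 0.492 L = 0.4212 mol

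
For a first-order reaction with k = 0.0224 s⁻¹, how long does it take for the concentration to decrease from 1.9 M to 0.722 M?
43.20 s

From ln[A] = ln[A]₀ - k·t: t = ln([A]₀/[A])/k = ln(1.9/0.722)/0.0224 = ln(2.6316)/0.0224 = 0.9676/0.0224 = 43.20 s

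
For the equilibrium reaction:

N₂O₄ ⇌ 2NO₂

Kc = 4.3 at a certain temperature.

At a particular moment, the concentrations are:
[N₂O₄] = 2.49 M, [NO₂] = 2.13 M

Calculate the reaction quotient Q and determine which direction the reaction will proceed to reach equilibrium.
Q = 1.822, Q < K, reaction proceeds forward (toward products)

Q = ([NO₂]^2) / ([N₂O₄])
  = ((2.13)^2) / ((2.49)) = 4.5369/2.49 = 1.822
Since Q = 1.822 < Kc = 4.3, the reaction proceeds forward (toward products) to reach equilibrium.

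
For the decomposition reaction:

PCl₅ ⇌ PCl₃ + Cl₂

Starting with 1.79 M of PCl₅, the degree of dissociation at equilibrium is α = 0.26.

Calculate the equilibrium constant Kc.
K_c = 0.1635

x = α·[A]₀ = 0.26 × 1.79 = 0.4654 M dissociated.
At eq: [PCl₅] = 1.79 − 0.4654 = 1.325 M; [PCl₃] = [Cl₂] = x = 0.4654 M.
Kc = [PCl₃][Cl₂]/[PCl₅] = (0.4654)²/1.325 = 0.1635.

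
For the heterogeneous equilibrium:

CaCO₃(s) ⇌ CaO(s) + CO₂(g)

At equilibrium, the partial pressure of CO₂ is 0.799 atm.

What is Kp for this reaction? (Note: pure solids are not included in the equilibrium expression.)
K_p = 0.799

Solids (CaCO₃, CaO) have activity 1 and are excluded.
Kp = P(CO₂) = 0.799.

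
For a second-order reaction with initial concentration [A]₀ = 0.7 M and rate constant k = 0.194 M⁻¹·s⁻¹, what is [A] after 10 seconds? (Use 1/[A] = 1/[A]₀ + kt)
0.2969 M

1/[A] = 1/[A]₀ + k·t = 1/0.7 + (0.194)·(10) = 1.4286 + 1.9400 = 3.3686
[A] = 1/3.3686 = 0.2969 M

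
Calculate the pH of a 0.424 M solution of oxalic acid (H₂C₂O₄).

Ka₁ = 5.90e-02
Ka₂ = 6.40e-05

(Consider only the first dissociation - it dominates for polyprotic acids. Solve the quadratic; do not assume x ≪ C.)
pH = 0.88

x² + Ka₁·x − Ka₁·C = 0 with Ka₁ = 5.90e-02, C = 0.424.
x = (−Ka₁ + √(Ka₁² + 4·Ka₁·C))/2 = 1.3139e-01 M, so pH = 0.88.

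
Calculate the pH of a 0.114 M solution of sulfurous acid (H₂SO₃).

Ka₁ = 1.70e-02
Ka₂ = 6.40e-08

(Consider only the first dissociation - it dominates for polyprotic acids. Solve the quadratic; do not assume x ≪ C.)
pH = 1.44

x² + Ka₁·x − Ka₁·C = 0 with Ka₁ = 1.70e-02, C = 0.114.
x = (−Ka₁ + √(Ka₁² + 4·Ka₁·C))/2 = 3.6336e-02 M, so pH = 1.44.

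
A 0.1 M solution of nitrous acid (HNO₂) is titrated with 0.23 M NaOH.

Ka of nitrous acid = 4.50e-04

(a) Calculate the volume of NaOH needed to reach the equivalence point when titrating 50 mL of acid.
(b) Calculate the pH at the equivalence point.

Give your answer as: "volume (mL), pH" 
V = 21.7 mL, pH = 8.10

(a) At equivalence: moles acid = moles base.
moles acid = 0.1 × 0.05 = 0.005 mol; V_NaOH = 0.005/0.23 = 0.02174 L = 21.7 mL.
(b) At equivalence, all acid → conjugate base A⁻ at [A⁻] = 0.005/0.07174 = 0.0697 M.
Kb = Kw/Ka = 1.0e-14/4.50e-04 = 2.222e-11; [OH⁻] = √(Kb·[A⁻]) = 1.245e-06; pOH = 5.90; pH = 14 − pOH = 8.10.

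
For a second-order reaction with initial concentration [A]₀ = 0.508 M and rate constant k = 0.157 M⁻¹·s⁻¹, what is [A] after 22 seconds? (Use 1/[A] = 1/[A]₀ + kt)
0.1844 M

1/[A] = 1/[A]₀ + k·t = 1/0.508 + (0.157)·(22) = 1.9685 + 3.4540 = 5.4225
[A] = 1/5.4225 = 0.1844 M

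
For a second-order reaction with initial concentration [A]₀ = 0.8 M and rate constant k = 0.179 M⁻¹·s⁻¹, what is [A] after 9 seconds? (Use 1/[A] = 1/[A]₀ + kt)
0.3495 M

1/[A] = 1/[A]₀ + k·t = 1/0.8 + (0.179)·(9) = 1.2500 + 1.6110 = 2.8610
[A] = 1/2.8610 = 0.3495 M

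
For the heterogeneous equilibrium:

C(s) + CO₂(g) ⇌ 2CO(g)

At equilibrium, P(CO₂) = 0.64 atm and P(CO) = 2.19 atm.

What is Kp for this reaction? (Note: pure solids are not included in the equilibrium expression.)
K_p = 7.494

Solid C is excluded.
Kp = P(CO)²/P(CO₂) = (2.19)²/0.64 = 4.796/0.64 = 7.494.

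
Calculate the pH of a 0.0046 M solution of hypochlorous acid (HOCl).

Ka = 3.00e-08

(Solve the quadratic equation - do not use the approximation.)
pH = 4.93

x² + Ka×x - Ka×C = 0. Using quadratic formula: [H⁺] = 1.1732e-05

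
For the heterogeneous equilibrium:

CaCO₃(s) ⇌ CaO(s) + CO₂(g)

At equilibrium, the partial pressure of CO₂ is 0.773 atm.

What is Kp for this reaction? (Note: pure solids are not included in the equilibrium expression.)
K_p = 0.773

Solids (CaCO₃, CaO) have activity 1 and are excluded.
Kp = P(CO₂) = 0.773.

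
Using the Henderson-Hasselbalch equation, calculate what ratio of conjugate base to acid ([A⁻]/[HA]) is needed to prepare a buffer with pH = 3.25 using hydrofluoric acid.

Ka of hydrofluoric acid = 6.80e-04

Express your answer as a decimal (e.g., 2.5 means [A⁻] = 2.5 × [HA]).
[A⁻]/[HA] = 1.209

pKa = −log(6.80e-04) = 3.1675. pH = pKa + log([A⁻]/[HA]). 3.25 = 3.1675 + log(ratio). log(ratio) = 3.25 − 3.1675 = 0.0825. ratio = 10^(0.0825) = 1.209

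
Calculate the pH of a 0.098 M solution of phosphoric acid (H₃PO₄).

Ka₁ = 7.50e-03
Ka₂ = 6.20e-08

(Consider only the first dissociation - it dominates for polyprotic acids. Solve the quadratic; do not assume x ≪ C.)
pH = 1.63

x² + Ka₁·x − Ka₁·C = 0 with Ka₁ = 7.50e-03, C = 0.098.
x = (−Ka₁ + √(Ka₁² + 4·Ka₁·C))/2 = 2.3619e-02 M, so pH = 1.63.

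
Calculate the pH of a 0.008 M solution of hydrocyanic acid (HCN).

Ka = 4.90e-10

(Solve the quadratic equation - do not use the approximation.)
pH = 5.70

x² + Ka×x - Ka×C = 0. Using quadratic formula: [H⁺] = 1.9797e-06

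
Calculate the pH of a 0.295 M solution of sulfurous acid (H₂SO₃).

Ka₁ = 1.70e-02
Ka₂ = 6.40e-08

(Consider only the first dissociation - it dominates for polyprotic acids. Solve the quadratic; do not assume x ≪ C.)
pH = 1.20

x² + Ka₁·x − Ka₁·C = 0 with Ka₁ = 1.70e-02, C = 0.295.
x = (−Ka₁ + √(Ka₁² + 4·Ka₁·C))/2 = 6.2825e-02 M, so pH = 1.20.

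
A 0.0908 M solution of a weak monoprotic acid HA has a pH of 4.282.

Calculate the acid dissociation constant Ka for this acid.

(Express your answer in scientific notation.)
K_a = 3.01e-08

[H⁺] = 10^(−pH) = 10^(−4.282) = 5.224e-05 M. For HA ⇌ H⁺ + A⁻, Ka = x²/(C − x) = (5.224e-05)²/(0.0908 − 5.224e-05) = 3.01e-08.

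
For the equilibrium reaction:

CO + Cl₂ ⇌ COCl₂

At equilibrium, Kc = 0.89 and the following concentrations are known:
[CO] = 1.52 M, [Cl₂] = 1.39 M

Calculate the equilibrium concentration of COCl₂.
[COCl₂] = 1.8804 M

Kc = ([COCl₂]) / ([CO] × [Cl₂]) = 0.89
[COCl₂]^1 = Kc · (reactant terms)/(other product terms) = 0.89 · 2.1128 / 1 = 1.8804
[COCl₂] = 1.8804 M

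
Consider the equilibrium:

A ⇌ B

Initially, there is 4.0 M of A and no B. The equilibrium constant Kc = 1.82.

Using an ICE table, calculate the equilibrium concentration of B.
[B] = 2.582 M

ICE: [A] = 4.0 − x, [B] = x.
Kc = x/(4.0 − x) = 1.82 ⇒ x = 1.82·4.0/(1 + 1.82) = 7.28/2.82 = 2.582.
[B] = x = 2.582 M.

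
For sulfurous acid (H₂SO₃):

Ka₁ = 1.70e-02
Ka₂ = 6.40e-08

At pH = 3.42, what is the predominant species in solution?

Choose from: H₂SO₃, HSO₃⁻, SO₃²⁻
HSO₃⁻

pKa1 = 1.77, pKa2 = 7.19. Each pKa is the crossover between adjacent species; pH = 3.42 lies in the region where HSO₃⁻ predominates.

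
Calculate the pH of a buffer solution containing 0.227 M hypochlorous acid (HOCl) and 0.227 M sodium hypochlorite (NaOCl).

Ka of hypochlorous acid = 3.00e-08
pH = 7.52

pKa = -log(3.00e-08) = 7.52. pH = pKa + log([A⁻]/[HA]) = 7.52 + log(0.227/0.227)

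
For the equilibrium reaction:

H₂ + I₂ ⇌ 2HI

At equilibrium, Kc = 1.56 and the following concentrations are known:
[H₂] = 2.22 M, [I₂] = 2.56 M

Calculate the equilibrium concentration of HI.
[HI] = 2.9775 M

Kc = ([HI]^2) / ([H₂] × [I₂]) = 1.56
[HI]^2 = Kc · (reactant terms)/(other product terms) = 1.56 · 5.6832 / 1 = 8.8658
[HI] = (8.8658)^(1/2) = 2.9775 M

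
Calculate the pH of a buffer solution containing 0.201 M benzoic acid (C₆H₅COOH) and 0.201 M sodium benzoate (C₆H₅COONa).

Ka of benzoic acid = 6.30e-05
pH = 4.20

pKa = -log(6.30e-05) = 4.20. pH = pKa + log([A⁻]/[HA]) = 4.20 + log(0.201/0.201)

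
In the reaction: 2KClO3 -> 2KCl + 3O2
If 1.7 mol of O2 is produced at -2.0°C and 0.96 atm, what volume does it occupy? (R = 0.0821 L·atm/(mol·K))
T = -2.0°C + 273.15 = 271.15 K
V = nRT/P = (1.7 × 0.0821 × 271.15) / 0.96
V = 39.42 L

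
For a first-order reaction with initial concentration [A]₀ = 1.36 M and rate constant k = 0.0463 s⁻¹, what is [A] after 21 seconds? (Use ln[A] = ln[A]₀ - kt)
0.5144 M

ln[A] = ln[A]₀ - k·t = ln(1.36) - (0.0463)·(21) = 0.3075 - 0.9723 = -0.6648
[A] = e^(-0.6648) = 0.5144 M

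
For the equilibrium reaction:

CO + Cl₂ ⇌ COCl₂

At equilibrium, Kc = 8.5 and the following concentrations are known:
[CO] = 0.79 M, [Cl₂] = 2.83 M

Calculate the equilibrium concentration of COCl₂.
[COCl₂] = 19.0035 M

Kc = ([COCl₂]) / ([CO] × [Cl₂]) = 8.5
[COCl₂]^1 = Kc · (reactant terms)/(other product terms) = 8.5 · 2.2357 / 1 = 19.003
[COCl₂] = 19.0035 M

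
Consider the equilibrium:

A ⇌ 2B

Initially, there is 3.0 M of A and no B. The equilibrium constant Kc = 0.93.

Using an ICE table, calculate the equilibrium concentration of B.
[B] = 1.454 M

ICE: [A] = 3.0 − x, [B] = 2x.
Kc = (2x)²/(3.0 − x) = 0.93 ⇒ 4x² + 0.93x − 2.79 = 0.
x = (−0.93 + √(0.93² + 4·4·2.79))/(2·4) = (−0.93 + √45.505)/8 = 0.72697.
[B] = 2x = 1.454 M.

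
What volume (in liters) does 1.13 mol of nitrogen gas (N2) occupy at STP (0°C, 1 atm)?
At STP, 1 mol of gas occupies 22.4 L
Volume = 1.13 mol × 22.4 L/mol = 25.31 L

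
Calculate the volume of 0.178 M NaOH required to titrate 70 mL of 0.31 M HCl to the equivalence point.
V_{base} = 121.9 mL

At equivalence: moles acid = moles base.
moles HCl = 0.31 M × 0.07 L = 0.0217 mol
V_NaOH = 0.0217 mol ÷ 0.178 M = 0.1219 L = 121.9 mL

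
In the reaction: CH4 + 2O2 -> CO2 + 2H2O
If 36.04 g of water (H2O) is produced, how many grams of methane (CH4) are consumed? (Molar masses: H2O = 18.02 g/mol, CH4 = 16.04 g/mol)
Moles of H2O = 36.04 g ÷ 18.02 g/mol = 2 mol
Mole ratio: 1 mol CH4 / 2 mol H2O
Moles of CH4 = 2 × (1/2) = 1 mol
Mass of CH4 = 1 mol × 16.04 g/mol = 16.04 g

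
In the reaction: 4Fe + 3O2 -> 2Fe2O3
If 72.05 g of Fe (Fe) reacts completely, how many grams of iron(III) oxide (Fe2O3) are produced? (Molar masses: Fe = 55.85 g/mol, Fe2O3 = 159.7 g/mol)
Moles of Fe = 72.05 g ÷ 55.85 g/mol = 1.29006 mol
Mole ratio: 2 mol Fe2O3 / 4 mol Fe
Moles of Fe2O3 = 1.29006 × (2/4) = 0.645031 mol
Mass of Fe2O3 = 0.645031 mol × 159.7 g/mol = 103 g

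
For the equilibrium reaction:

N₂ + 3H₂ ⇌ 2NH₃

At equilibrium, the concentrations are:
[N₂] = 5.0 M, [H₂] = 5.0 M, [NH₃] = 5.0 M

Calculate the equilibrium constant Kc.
K_c = 0.0400

Kc = ([NH₃]^2) / ([N₂] × [H₂]^3)
   = ((5.0)^2) / ((5.0)·(5.0)^3)
   = 25 / 625 = 0.0400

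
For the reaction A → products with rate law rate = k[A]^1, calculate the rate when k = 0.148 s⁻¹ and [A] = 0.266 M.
0.03937 M/s

rate = k·[A]^1 = 0.148·(0.266)^1 = 0.148·0.266 = 0.03937 M/s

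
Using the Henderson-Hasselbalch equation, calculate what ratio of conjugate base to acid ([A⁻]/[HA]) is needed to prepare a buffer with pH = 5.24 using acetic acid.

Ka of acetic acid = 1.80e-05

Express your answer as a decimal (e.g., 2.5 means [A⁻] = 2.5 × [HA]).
[A⁻]/[HA] = 3.128

pKa = −log(1.80e-05) = 4.7447. pH = pKa + log([A⁻]/[HA]). 5.24 = 4.7447 + log(ratio). log(ratio) = 5.24 − 4.7447 = 0.4953. ratio = 10^(0.4953) = 3.128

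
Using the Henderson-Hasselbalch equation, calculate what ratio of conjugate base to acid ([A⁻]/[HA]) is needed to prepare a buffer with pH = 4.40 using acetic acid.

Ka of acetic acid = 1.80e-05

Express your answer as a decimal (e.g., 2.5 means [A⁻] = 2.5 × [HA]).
[A⁻]/[HA] = 0.452

pKa = −log(1.80e-05) = 4.7447. pH = pKa + log([A⁻]/[HA]). 4.40 = 4.7447 + log(ratio). log(ratio) = 4.40 − 4.7447 = -0.3447. ratio = 10^(-0.3447) = 0.452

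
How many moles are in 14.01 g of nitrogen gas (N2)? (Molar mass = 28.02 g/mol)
Moles = 14.01 g ÷ 28.02 g/mol = 0.5 mol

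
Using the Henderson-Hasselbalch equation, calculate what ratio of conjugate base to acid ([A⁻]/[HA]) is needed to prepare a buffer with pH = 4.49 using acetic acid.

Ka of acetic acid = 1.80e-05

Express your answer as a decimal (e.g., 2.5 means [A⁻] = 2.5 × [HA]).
[A⁻]/[HA] = 0.556

pKa = −log(1.80e-05) = 4.7447. pH = pKa + log([A⁻]/[HA]). 4.49 = 4.7447 + log(ratio). log(ratio) = 4.49 − 4.7447 = -0.2547. ratio = 10^(-0.2547) = 0.556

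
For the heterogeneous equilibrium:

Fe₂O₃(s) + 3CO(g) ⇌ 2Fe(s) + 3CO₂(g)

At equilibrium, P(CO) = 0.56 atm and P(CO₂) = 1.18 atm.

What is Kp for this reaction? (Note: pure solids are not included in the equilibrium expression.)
K_p = 9.356

Solids (Fe₂O₃, Fe) are excluded.
Kp = P(CO₂)³/P(CO)³ = (1.18)³/(0.56)³ = 1.643/0.1756 = 9.356.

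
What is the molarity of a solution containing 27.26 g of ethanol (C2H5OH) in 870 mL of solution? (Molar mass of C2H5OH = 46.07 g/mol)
Moles of C2H5OH = 27.26 g ÷ 46.07 g/mol = 0.591708 mol
Volume = 870 mL = 0.87 L
Molarity = 0.591708 mol ÷ 0.87 L = 0.6801 M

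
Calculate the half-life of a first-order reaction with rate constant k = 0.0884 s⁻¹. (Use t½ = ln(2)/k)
7.84 s

t½ = ln(2)/k = 0.6931/0.0884 = 7.84 s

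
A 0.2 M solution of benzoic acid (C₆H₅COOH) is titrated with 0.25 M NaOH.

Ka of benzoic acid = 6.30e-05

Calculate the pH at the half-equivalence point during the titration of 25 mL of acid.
pH = pKa = 4.20

At the half-equivalence point, [HA] = [A⁻], so by Henderson–Hasselbalch pH = pKa + log(1) = pKa.
pKa = −log(6.30e-05) = 4.20.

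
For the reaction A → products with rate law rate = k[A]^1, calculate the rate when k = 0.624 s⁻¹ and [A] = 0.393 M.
0.2452 M/s

rate = k·[A]^1 = 0.624·(0.393)^1 = 0.624·0.393 = 0.2452 M/s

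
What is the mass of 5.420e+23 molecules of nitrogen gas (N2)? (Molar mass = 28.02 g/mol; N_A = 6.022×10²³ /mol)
Moles = 5.420e+23 ÷ 6.022×10²³ = 0.900033 mol
Mass = 0.900033 mol × 28.02 g/mol = 25.22 g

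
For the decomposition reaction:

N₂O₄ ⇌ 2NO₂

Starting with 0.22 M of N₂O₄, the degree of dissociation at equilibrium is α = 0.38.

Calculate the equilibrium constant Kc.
K_c = 0.2050

x = α·[A]₀ = 0.38 × 0.22 = 0.0836 M dissociated.
At eq: [N₂O₄] = 0.22 − 0.0836 = 0.1364 M; [NO₂] = 2x = 0.1672 M.
Kc = [NO₂]²/[N₂O₄] = (0.1672)²/0.1364 = 0.205.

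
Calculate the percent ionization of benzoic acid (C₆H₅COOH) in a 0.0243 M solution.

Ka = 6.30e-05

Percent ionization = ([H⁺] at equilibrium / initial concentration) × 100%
Percent ionization = 4.96%

Let x = [H⁺]. Ka = x²/(C - x) ⇒ x² + (6.30e-05)x - (6.30e-05)(0.0243) = 0. x = 1.2062e-03. Percent = (1.2062e-03/0.0243) × 100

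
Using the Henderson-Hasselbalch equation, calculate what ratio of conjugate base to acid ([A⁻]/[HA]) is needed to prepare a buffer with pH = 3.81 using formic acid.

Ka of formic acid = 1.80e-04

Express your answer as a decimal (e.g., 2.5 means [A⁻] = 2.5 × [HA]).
[A⁻]/[HA] = 1.162

pKa = −log(1.80e-04) = 3.7447. pH = pKa + log([A⁻]/[HA]). 3.81 = 3.7447 + log(ratio). log(ratio) = 3.81 − 3.7447 = 0.0653. ratio = 10^(0.0653) = 1.162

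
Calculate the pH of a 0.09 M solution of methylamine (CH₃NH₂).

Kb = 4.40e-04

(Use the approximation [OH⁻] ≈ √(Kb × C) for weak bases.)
pH = 11.80

[OH⁻] = √(Kb × C) = √(4.40e-04 × 0.09) = 6.2929e-03. pOH = 2.20, pH = 14 - pOH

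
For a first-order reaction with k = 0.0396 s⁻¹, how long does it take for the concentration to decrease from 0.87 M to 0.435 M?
17.50 s

From ln[A] = ln[A]₀ - k·t: t = ln([A]₀/[A])/k = ln(0.87/0.435)/0.0396 = ln(2.0000)/0.0396 = 0.6931/0.0396 = 17.50 s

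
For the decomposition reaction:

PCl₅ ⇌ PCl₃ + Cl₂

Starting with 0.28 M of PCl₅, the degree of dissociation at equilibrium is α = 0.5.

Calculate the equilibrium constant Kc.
K_c = 0.1400

x = α·[A]₀ = 0.5 × 0.28 = 0.14 M dissociated.
At eq: [PCl₅] = 0.28 − 0.14 = 0.14 M; [PCl₃] = [Cl₂] = x = 0.14 M.
Kc = [PCl₃][Cl₂]/[PCl₅] = (0.14)²/0.14 = 0.14.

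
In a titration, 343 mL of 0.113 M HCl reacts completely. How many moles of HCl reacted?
Moles = Molarity × Volume (L)
Moles = 0.113 M × 0.343 L = 0.03876 mol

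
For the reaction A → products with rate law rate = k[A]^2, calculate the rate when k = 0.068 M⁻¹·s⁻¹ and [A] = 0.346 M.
0.008141 M/s

rate = k·[A]^2 = 0.068·(0.346)^2 = 0.068·0.119716 = 0.008141 M/s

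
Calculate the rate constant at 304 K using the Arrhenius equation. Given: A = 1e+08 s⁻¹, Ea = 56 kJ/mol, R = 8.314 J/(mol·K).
2.38e-02 s⁻¹

k = A·exp(-Ea/(R·T)) = 1e+08·exp(-56000/(8.314·304)) = 1e+08·exp(-22.1567) = 1e+08·2.3850e-10 = 2.38e-02 s⁻¹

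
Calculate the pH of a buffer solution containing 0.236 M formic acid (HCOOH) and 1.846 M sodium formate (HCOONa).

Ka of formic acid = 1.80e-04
pH = 4.64

pKa = -log(1.80e-04) = 3.74. pH = pKa + log([A⁻]/[HA]) = 3.74 + log(1.846/0.236)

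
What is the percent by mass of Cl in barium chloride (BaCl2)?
Mass of Cl in formula = 35.45 × 2 = 70.9 g/mol
Molar mass = 208.23 g/mol
% Cl = (70.9/208.23) × 100% = 34.05%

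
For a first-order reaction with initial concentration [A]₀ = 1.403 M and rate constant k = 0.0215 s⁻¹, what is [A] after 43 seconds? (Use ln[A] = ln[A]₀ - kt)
0.5566 M

ln[A] = ln[A]₀ - k·t = ln(1.403) - (0.0215)·(43) = 0.3386 - 0.9245 = -0.5859
[A] = e^(-0.5859) = 0.5566 M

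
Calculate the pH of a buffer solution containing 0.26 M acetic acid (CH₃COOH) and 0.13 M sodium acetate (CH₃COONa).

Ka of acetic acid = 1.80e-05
pH = 4.44

pKa = -log(1.80e-05) = 4.74. pH = pKa + log([A⁻]/[HA]) = 4.74 + log(0.13/0.26)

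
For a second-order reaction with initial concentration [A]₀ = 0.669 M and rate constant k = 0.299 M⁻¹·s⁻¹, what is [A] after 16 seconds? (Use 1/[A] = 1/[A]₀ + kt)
0.1593 M

1/[A] = 1/[A]₀ + k·t = 1/0.669 + (0.299)·(16) = 1.4948 + 4.7840 = 6.2788
[A] = 1/6.2788 = 0.1593 M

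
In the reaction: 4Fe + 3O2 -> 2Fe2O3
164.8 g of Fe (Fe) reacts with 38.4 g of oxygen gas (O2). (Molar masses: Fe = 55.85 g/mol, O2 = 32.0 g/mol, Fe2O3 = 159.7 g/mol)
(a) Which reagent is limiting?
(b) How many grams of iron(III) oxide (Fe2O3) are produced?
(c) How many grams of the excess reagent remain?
(a) O2, (b) 127.8 g, (c) 75.44 g

Moles of Fe = 164.8 g ÷ 55.85 g/mol = 2.95076 mol
Moles of O2 = 38.4 g ÷ 32.0 g/mol = 1.2 mol
Moles ÷ coefficient: Fe: 2.95076/4 = 0.7377, O2: 1.2/3 = 0.4
(a) O2 has the smaller value, so O2 is the limiting reagent.
(b) Moles of Fe2O3 = 1.2 mol O2 × (2/3) = 0.8 mol; mass = 0.8 mol × 159.7 g/mol = 127.8 g
(c) Fe consumed = 1.2 × (4/3) = 1.6 mol; remaining = 2.95076 − 1.6 = 1.35076 mol; mass = 1.35076 mol × 55.85 g/mol = 75.44 g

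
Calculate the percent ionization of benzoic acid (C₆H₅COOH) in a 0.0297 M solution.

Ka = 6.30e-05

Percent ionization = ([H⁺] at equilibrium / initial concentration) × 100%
Percent ionization = 4.5%

Let x = [H⁺]. Ka = x²/(C - x) ⇒ x² + (6.30e-05)x - (6.30e-05)(0.0297) = 0. x = 1.3367e-03. Percent = (1.3367e-03/0.0297) × 100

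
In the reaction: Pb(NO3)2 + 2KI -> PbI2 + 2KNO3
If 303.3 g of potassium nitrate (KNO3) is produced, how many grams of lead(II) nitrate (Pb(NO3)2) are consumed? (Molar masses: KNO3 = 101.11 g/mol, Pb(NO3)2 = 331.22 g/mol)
Moles of KNO3 = 303.3 g ÷ 101.11 g/mol = 2.9997 mol
Mole ratio: 1 mol Pb(NO3)2 / 2 mol KNO3
Moles of Pb(NO3)2 = 2.9997 × (1/2) = 1.49985 mol
Mass of Pb(NO3)2 = 1.49985 mol × 331.22 g/mol = 496.8 g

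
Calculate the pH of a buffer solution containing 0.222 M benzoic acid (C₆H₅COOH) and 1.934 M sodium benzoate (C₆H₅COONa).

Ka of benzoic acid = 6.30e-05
pH = 5.14

pKa = -log(6.30e-05) = 4.20. pH = pKa + log([A⁻]/[HA]) = 4.20 + log(1.934/0.222)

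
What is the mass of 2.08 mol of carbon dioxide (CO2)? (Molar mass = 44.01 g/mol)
Mass = 2.08 mol × 44.01 g/mol = 91.54 g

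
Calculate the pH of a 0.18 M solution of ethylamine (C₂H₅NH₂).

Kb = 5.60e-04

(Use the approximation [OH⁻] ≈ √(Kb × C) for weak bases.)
pH = 12.00

[OH⁻] = √(Kb × C) = √(5.60e-04 × 0.18) = 1.0040e-02. pOH = 2.00, pH = 14 - pOH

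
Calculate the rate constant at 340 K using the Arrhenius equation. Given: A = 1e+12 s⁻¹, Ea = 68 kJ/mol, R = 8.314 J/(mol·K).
3.57e+01 s⁻¹

k = A·exp(-Ea/(R·T)) = 1e+12·exp(-68000/(8.314·340)) = 1e+12·exp(-24.0558) = 1e+12·3.5702e-11 = 3.57e+01 s⁻¹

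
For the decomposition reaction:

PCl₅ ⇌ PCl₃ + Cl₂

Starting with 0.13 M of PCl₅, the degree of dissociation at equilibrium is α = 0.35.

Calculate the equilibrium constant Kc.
K_c = 0.0245

x = α·[A]₀ = 0.35 × 0.13 = 0.0455 M dissociated.
At eq: [PCl₅] = 0.13 − 0.0455 = 0.0845 M; [PCl₃] = [Cl₂] = x = 0.0455 M.
Kc = [PCl₃][Cl₂]/[PCl₅] = (0.0455)²/0.0845 = 0.0245.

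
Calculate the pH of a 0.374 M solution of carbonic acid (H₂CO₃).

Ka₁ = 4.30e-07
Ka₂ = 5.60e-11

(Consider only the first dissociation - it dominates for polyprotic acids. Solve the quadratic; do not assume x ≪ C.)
pH = 3.40

x² + Ka₁·x − Ka₁·C = 0 with Ka₁ = 4.30e-07, C = 0.374.
x = (−Ka₁ + √(Ka₁² + 4·Ka₁·C))/2 = 4.0081e-04 M, so pH = 3.40.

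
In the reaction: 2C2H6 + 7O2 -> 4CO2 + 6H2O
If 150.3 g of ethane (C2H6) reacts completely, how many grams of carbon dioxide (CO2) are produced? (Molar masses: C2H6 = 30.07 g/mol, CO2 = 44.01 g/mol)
Moles of C2H6 = 150.3 g ÷ 30.07 g/mol = 4.99834 mol
Mole ratio: 4 mol CO2 / 2 mol C2H6
Moles of CO2 = 4.99834 × (4/2) = 9.99667 mol
Mass of CO2 = 9.99667 mol × 44.01 g/mol = 440 g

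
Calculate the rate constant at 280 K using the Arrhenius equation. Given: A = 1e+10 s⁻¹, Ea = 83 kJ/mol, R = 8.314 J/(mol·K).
3.28e-06 s⁻¹

k = A·exp(-Ea/(R·T)) = 1e+10·exp(-83000/(8.314·280)) = 1e+10·exp(-35.6541) = 1e+10·3.2779e-16 = 3.28e-06 s⁻¹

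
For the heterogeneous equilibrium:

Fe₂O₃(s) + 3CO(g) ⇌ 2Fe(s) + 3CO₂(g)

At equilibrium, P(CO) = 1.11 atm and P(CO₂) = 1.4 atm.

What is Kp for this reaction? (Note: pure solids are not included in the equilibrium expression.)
K_p = 2.006

Solids (Fe₂O₃, Fe) are excluded.
Kp = P(CO₂)³/P(CO)³ = (1.4)³/(1.11)³ = 2.744/1.368 = 2.006.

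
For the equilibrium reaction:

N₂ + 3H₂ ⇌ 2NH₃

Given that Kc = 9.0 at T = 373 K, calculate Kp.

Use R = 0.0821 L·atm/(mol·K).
K_p = 0.0096

Δn = (moles gaseous products) − (moles gaseous reactants) = -2
T = 373 K; RT = 0.0821 × 373 = 30.6233
Kp = Kc·(RT)^Δn = 9.0 × (30.6233)^-2 = 9.0 × 0.00106634 = 0.0096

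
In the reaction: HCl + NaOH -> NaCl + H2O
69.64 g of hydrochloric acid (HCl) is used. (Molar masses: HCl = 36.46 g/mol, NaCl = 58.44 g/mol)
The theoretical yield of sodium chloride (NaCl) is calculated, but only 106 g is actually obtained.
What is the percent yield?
Moles of HCl = 69.64 g ÷ 36.46 g/mol = 1.91004 mol
Mole ratio: 1 mol NaCl / 1 mol HCl
Moles of NaCl = 1.91004 × (1/1) = 1.91004 mol
Theoretical yield = 1.91004 mol × 58.44 g/mol = 111.62 g
Actual yield = 106 g
Percent yield = (106 / 111.62) × 100% = 95.0%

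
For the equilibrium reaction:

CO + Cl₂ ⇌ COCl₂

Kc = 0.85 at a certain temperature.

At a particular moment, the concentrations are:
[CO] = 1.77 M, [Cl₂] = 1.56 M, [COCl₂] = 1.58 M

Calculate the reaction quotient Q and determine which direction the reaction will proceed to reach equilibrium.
Q = 0.572, Q < K, reaction proceeds forward (toward products)

Q = ([COCl₂]) / ([CO] × [Cl₂])
  = ((1.58)) / ((1.77)·(1.56)) = 1.58/2.7612 = 0.5722
Since Q = 0.5722 < Kc = 0.85, the reaction proceeds forward (toward products) to reach equilibrium.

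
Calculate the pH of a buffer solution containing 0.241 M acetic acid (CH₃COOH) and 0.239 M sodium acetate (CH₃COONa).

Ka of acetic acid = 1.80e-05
pH = 4.74

pKa = -log(1.80e-05) = 4.74. pH = pKa + log([A⁻]/[HA]) = 4.74 + log(0.239/0.241)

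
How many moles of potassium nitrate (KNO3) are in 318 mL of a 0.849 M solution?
Moles = Molarity × Volume (L)
Moles = 0.849 M × 0.318 L = 0.27 mol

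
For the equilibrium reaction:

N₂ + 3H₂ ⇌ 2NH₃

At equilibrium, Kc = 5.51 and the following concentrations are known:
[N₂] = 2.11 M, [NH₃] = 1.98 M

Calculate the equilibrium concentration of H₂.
[H₂] = 0.6960 M

Kc = ([NH₃]^2) / ([N₂] × [H₂]^3) = 5.51
[H₂]^3 = (product terms)/(Kc · other reactant terms) = 3.9204 / (5.51 · 2.11) = 0.33721
[H₂] = (0.33721)^(1/3) = 0.6960 M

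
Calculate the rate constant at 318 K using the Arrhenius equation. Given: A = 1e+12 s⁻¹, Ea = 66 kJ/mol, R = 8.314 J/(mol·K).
1.44e+01 s⁻¹

k = A·exp(-Ea/(R·T)) = 1e+12·exp(-66000/(8.314·318)) = 1e+12·exp(-24.9636) = 1e+12·1.4403e-11 = 1.44e+01 s⁻¹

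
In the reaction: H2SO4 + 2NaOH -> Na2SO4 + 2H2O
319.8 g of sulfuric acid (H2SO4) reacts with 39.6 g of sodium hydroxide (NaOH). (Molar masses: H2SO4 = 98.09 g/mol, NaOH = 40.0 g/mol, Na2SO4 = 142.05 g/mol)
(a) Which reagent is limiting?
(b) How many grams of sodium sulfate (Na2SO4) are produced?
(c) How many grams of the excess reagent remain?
(a) NaOH, (b) 70.31 g, (c) 271.2 g

Moles of H2SO4 = 319.8 g ÷ 98.09 g/mol = 3.26027 mol
Moles of NaOH = 39.6 g ÷ 40.0 g/mol = 0.99 mol
Moles ÷ coefficient: H2SO4: 3.26027/1 = 3.26, NaOH: 0.99/2 = 0.495
(a) NaOH has the smaller value, so NaOH is the limiting reagent.
(b) Moles of Na2SO4 = 0.99 mol NaOH × (1/2) = 0.495 mol; mass = 0.495 mol × 142.05 g/mol = 70.31 g
(c) H2SO4 consumed = 0.99 × (1/2) = 0.495 mol; remaining = 3.26027 − 0.495 = 2.76527 mol; mass = 2.76527 mol × 98.09 g/mol = 271.2 g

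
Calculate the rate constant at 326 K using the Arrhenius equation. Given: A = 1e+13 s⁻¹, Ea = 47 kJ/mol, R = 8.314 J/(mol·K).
2.94e+05 s⁻¹

k = A·exp(-Ea/(R·T)) = 1e+13·exp(-47000/(8.314·326)) = 1e+13·exp(-17.3408) = 1e+13·2.9442e-08 = 2.94e+05 s⁻¹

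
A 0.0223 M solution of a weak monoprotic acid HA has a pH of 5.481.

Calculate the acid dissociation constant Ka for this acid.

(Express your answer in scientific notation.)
K_a = 4.90e-10

[H⁺] = 10^(−pH) = 10^(−5.481) = 3.304e-06 M. For HA ⇌ H⁺ + A⁻, Ka = x²/(C − x) = (3.304e-06)²/(0.0223 − 3.304e-06) = 4.90e-10.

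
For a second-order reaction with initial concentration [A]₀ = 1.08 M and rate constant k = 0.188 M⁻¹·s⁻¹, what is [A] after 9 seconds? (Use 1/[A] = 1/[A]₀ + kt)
0.3820 M

1/[A] = 1/[A]₀ + k·t = 1/1.08 + (0.188)·(9) = 0.9259 + 1.6920 = 2.6179
[A] = 1/2.6179 = 0.3820 M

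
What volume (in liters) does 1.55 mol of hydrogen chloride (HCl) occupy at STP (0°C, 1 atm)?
At STP, 1 mol of gas occupies 22.4 L
Volume = 1.55 mol × 22.4 L/mol = 34.72 L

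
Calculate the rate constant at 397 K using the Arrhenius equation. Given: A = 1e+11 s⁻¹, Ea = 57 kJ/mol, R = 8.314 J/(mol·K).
3.16e+03 s⁻¹

k = A·exp(-Ea/(R·T)) = 1e+11·exp(-57000/(8.314·397)) = 1e+11·exp(-17.2693) = 1e+11·3.1626e-08 = 3.16e+03 s⁻¹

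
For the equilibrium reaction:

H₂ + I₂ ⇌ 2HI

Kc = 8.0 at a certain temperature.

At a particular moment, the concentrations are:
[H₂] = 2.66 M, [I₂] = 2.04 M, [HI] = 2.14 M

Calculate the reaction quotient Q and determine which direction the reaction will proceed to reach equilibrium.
Q = 0.844, Q < K, reaction proceeds forward (toward products)

Q = ([HI]^2) / ([H₂] × [I₂])
  = ((2.14)^2) / ((2.66)·(2.04)) = 4.5796/5.4264 = 0.8439
Since Q = 0.8439 < Kc = 8.0, the reaction proceeds forward (toward products) to reach equilibrium.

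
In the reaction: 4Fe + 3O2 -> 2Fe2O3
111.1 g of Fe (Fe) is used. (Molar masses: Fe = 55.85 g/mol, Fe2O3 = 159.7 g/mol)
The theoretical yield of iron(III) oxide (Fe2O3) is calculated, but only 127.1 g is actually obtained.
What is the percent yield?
Moles of Fe = 111.1 g ÷ 55.85 g/mol = 1.98926 mol
Mole ratio: 2 mol Fe2O3 / 4 mol Fe
Moles of Fe2O3 = 1.98926 × (2/4) = 0.994628 mol
Theoretical yield = 0.994628 mol × 159.7 g/mol = 158.84 g
Actual yield = 127.1 g
Percent yield = (127.1 / 158.84) × 100% = 80.0%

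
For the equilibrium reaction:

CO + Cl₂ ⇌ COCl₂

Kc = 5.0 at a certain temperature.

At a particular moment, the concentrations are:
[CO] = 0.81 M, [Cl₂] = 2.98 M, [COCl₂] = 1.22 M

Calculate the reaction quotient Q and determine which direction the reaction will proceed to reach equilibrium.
Q = 0.505, Q < K, reaction proceeds forward (toward products)

Q = ([COCl₂]) / ([CO] × [Cl₂])
  = ((1.22)) / ((0.81)·(2.98)) = 1.22/2.4138 = 0.5054
Since Q = 0.5054 < Kc = 5.0, the reaction proceeds forward (toward products) to reach equilibrium.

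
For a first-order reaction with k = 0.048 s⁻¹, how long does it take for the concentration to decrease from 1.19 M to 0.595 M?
14.44 s

From ln[A] = ln[A]₀ - k·t: t = ln([A]₀/[A])/k = ln(1.19/0.595)/0.048 = ln(2.0000)/0.048 = 0.6931/0.048 = 14.44 s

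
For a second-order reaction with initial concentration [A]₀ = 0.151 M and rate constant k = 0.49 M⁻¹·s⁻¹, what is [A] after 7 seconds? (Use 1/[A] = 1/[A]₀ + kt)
0.0995 M

1/[A] = 1/[A]₀ + k·t = 1/0.151 + (0.49)·(7) = 6.6225 + 3.4300 = 10.0525
[A] = 1/10.0525 = 0.0995 M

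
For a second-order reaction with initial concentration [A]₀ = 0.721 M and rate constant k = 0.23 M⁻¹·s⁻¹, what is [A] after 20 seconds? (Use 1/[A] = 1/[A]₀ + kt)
0.1670 M

1/[A] = 1/[A]₀ + k·t = 1/0.721 + (0.23)·(20) = 1.3870 + 4.6000 = 5.9870
[A] = 1/5.9870 = 0.1670 M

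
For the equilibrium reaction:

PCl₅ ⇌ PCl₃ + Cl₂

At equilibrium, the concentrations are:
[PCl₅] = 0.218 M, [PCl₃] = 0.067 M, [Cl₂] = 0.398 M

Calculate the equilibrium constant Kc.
K_c = 0.1223

Kc = ([PCl₃] × [Cl₂]) / ([PCl₅])
   = ((0.067)·(0.398)) / ((0.218))
   = 0.026666 / 0.218 = 0.1223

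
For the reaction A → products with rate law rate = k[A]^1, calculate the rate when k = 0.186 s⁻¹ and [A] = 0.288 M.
0.05357 M/s

rate = k·[A]^1 = 0.186·(0.288)^1 = 0.186·0.288 = 0.05357 M/s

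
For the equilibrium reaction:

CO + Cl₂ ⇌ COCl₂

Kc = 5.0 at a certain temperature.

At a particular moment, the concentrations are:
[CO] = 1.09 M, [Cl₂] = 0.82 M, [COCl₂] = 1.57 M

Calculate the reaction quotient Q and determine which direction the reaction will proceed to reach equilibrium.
Q = 1.757, Q < K, reaction proceeds forward (toward products)

Q = ([COCl₂]) / ([CO] × [Cl₂])
  = ((1.57)) / ((1.09)·(0.82)) = 1.57/0.8938 = 1.757
Since Q = 1.757 < Kc = 5.0, the reaction proceeds forward (toward products) to reach equilibrium.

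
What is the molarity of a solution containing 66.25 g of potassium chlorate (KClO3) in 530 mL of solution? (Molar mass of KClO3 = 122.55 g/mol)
Moles of KClO3 = 66.25 g ÷ 122.55 g/mol = 0.540596 mol
Volume = 530 mL = 0.53 L
Molarity = 0.540596 mol ÷ 0.53 L = 1.02 M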